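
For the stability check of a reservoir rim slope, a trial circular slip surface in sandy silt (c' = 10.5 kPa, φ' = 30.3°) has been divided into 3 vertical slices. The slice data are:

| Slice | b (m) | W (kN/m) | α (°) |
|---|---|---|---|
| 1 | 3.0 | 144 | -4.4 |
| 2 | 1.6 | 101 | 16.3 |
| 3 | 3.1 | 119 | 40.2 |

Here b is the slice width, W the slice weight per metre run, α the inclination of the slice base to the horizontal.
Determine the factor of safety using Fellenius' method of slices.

FS = 3.03

Ordinary method of slices: FS = Σ[c'·Δl_i + (W_i cosα_i)·tanφ'] / Σ W_i sinα_i, with Δl_i = b_i / cosα_i.
Slice 1: Δl = 3.0/cos(-4.4°) = 3.009 m; N'_1 = 144·cos(-4.4°) = 143.6; c'Δl = 31.59; W sinα = -11.0
Slice 2: Δl = 1.6/cos16.3° = 1.667 m; N'_2 = 101·cos16.3° = 96.9; c'Δl = 17.50; W sinα = 28.3
Slice 3: Δl = 3.1/cos40.2° = 4.059 m; N'_3 = 119·cos40.2° = 90.9; c'Δl = 42.62; W sinα = 76.8
Σc'Δl = 91.7 kN/m; ΣN' = 331.4 kN/m; ΣW sinα = 94.1 kN/m
Resisting = 91.7 + 331.4·tan30.3° = 91.7 + 193.7 = 285.4 kN/m
FS = 285.4 / 94.1 = 3.032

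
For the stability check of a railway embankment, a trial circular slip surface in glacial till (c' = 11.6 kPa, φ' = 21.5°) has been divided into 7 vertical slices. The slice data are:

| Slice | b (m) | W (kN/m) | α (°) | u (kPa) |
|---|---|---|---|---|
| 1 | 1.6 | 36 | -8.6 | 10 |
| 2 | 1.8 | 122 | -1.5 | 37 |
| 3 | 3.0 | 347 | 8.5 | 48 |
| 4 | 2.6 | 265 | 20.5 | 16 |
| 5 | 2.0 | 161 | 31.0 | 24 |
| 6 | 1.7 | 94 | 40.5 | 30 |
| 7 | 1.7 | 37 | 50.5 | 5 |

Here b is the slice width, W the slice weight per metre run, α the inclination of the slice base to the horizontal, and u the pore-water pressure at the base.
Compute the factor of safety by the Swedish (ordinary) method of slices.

Ordinary method of slices: FS = Σ[c'·Δl_i + (W_i cosα_i − u_i·Δl_i)·tanφ'] / Σ W_i sinα_i, with Δl_i = b_i / cosα_i.
Slice 1: Δl = 1.6/cos(-8.6°) = 1.618 m; N'_1 = 36·cos(-8.6°) − 10·1.618 = 19.4; c'Δl = 18.77; W sinα = -5.4
Slice 2: Δl = 1.8/cos(-1.5°) = 1.801 m; N'_2 = 122·cos(-1.5°) − 37·1.801 = 55.3; c'Δl = 20.89; W sinα = -3.2
Slice 3: Δl = 3.0/cos8.5° = 3.033 m; N'_3 = 347·cos8.5° − 48·3.033 = 197.6; c'Δl = 35.19; W sinα = 51.3
Slice 4: Δl = 2.6/cos20.5° = 2.776 m; N'_4 = 265·cos20.5° − 16·2.776 = 203.8; c'Δl = 32.20; W sinα = 92.8
Slice 5: Δl = 2.0/cos31.0° = 2.333 m; N'_5 = 161·cos31.0° − 24·2.333 = 82.0; c'Δl = 27.07; W sinα = 82.9
Slice 6: Δl = 1.7/cos40.5° = 2.236 m; N'_6 = 94·cos40.5° − 30·2.236 = 4.4; c'Δl = 25.93; W sinα = 61.0
Slice 7: Δl = 1.7/cos50.5° = 2.673 m; N'_7 = 37·cos50.5° − 5·2.673 = 10.2; c'Δl = 31.00; W sinα = 28.6
Σc'Δl = 191.0 kN/m; ΣN' = 572.7 kN/m; ΣW sinα = 308.0 kN/m
Resisting = 191.0 + 572.7·tan21.5° = 191.0 + 225.6 = 416.6 kN/m
FS = 416.6 / 308.0 = 1.353

FS = 1.35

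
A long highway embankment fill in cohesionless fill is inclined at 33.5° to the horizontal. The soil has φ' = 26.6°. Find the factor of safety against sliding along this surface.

For a dry cohesionless infinite slope the factor of safety is FS = tanφ' / tanβ.
FS = tan26.6° / tan33.5° = 0.5008 / 0.6619 = 0.757

FS = 0.76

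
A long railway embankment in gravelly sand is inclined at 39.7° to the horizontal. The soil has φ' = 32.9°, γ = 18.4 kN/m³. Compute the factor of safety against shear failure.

For a dry cohesionless infinite slope the factor of safety is FS = tanφ' / tanβ.
FS = tan32.9° / tan39.7° = 0.6469 / 0.8302 = 0.779

FS = 0.78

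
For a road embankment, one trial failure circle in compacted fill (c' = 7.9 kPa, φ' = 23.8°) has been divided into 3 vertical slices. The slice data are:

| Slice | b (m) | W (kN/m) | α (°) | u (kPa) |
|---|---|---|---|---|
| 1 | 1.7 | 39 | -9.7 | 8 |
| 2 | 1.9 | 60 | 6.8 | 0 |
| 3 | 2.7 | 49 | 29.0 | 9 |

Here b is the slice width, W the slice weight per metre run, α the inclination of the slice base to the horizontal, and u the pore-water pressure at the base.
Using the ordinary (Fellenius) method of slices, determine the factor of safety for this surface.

Ordinary method of slices: FS = Σ[c'·Δl_i + (W_i cosα_i − u_i·Δl_i)·tanφ'] / Σ W_i sinα_i, with Δl_i = b_i / cosα_i.
Slice 1: Δl = 1.7/cos(-9.7°) = 1.725 m; N'_1 = 39·cos(-9.7°) − 8·1.725 = 24.6; c'Δl = 13.62; W sinα = -6.6
Slice 2: Δl = 1.9/cos6.8° = 1.913 m; N'_2 = 60·cos6.8° − 0·1.913 = 59.6; c'Δl = 15.12; W sinα = 7.1
Slice 3: Δl = 2.7/cos29.0° = 3.087 m; N'_3 = 49·cos29.0° − 9·3.087 = 15.1; c'Δl = 24.39; W sinα = 23.8
Σc'Δl = 53.1 kN/m; ΣN' = 99.3 kN/m; ΣW sinα = 24.3 kN/m
Resisting = 53.1 + 99.3·tan23.8° = 53.1 + 43.8 = 96.9 kN/m
FS = 96.9 / 24.3 = 3.990

FS = 3.99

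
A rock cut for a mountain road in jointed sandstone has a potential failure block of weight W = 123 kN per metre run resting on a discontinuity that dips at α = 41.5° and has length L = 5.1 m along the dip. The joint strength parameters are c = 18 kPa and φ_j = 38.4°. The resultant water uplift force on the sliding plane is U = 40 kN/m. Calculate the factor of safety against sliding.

FS = 1.63

Resolving the block weight along and normal to the plane and applying the Mohr–Coulomb strength on the joint:
N' = W cosα − U = 123·cos41.5° − 40 = 52.1 kN/m
Driving force T = W sinα = 123·sin41.5° = 81.5 kN/m
Resisting force R = c·L + N'·tanφ_j = 18·5.1 + 52.1·tan38.4° = 91.8 + 41.3 = 133.1 kN/m
FS = R / T = 133.1 / 81.5 = 1.633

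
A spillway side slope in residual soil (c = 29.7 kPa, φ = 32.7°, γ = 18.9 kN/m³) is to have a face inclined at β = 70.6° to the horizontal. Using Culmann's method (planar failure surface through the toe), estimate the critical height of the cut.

Culmann's analysis gives the critical failure plane at α_cr = (β + φ)/2 = (70.6 + 32.7)/2 = 51.6°, and the critical height
H_c = (4c/γ) · sinβ cosφ / [1 − cos(β − φ)]
    = (4·29.7/18.9) · sin70.6°·cos32.7° / [1 − cos(37.9°)]
    = 6.286 · 0.9432·0.8415 / [1 − 0.7891]
    = 6.286 · 0.7937 / 0.2109
    = 23.65 m

H_c = 23.65 m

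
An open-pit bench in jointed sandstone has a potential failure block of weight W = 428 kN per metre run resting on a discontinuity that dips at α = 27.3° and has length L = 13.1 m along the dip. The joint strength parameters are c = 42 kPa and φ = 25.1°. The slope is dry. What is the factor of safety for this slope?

FS = 3.71

Resolving the block weight along and normal to the plane and applying the Mohr–Coulomb strength on the joint:
N' = W cosα = 428·cos27.3° = 380.3 kN/m
Driving force T = W sinα = 428·sin27.3° = 196.3 kN/m
Resisting force R = c·L + N'·tanφ = 42·13.1 + 380.3·tan25.1° = 550.2 + 178.2 = 728.4 kN/m
FS = R / T = 728.4 / 196.3 = 3.710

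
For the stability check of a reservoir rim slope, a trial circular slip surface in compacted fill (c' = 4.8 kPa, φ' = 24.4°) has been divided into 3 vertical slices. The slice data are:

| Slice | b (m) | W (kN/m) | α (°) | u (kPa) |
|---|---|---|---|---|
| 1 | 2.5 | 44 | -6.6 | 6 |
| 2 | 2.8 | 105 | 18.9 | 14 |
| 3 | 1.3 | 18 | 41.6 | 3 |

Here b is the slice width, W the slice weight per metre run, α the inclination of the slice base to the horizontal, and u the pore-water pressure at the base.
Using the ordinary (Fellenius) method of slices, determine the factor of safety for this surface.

FS = 1.90

Ordinary method of slices: FS = Σ[c'·Δl_i + (W_i cosα_i − u_i·Δl_i)·tanφ'] / Σ W_i sinα_i, with Δl_i = b_i / cosα_i.
Slice 1: Δl = 2.5/cos(-6.6°) = 2.517 m; N'_1 = 44·cos(-6.6°) − 6·2.517 = 28.6; c'Δl = 12.08; W sinα = -5.1
Slice 2: Δl = 2.8/cos18.9° = 2.960 m; N'_2 = 105·cos18.9° − 14·2.960 = 57.9; c'Δl = 14.21; W sinα = 34.0
Slice 3: Δl = 1.3/cos41.6° = 1.738 m; N'_3 = 18·cos41.6° − 3·1.738 = 8.2; c'Δl = 8.34; W sinα = 12.0
Σc'Δl = 34.6 kN/m; ΣN' = 94.8 kN/m; ΣW sinα = 40.9 kN/m
Resisting = 34.6 + 94.8·tan24.4° = 34.6 + 43.0 = 77.6 kN/m
FS = 77.6 / 40.9 = 1.897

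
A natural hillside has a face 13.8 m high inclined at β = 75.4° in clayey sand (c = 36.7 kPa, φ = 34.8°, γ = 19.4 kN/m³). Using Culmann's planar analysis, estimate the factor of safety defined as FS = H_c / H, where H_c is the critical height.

FS = 1.81

H_c = (4c/γ) · sinβ cosφ / [1 − cos(β − φ)]
    = (4·36.7/19.4) · sin75.4°·cos34.8° / [1 − cos40.6°]
    = 7.567 · 0.7946 / 0.2407 = 24.98 m
FS = H_c / H = 24.98 / 13.8 = 1.810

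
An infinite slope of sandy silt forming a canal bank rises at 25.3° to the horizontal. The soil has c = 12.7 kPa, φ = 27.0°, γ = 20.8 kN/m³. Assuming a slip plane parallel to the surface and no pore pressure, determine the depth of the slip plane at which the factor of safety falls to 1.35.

z = 5.81 m

Setting FS = 1.35 in FS = [c + γz cos²β tanφ] / [γz sinβ cosβ] and solving for z:
z = c / [γ cosβ (FS·sinβ − cosβ·tanφ)]
  = 12.7 / [20.8·cos25.3°·(1.35·sin25.3° − cos25.3°·tan27.0°)]
  = 12.7 / [20.8·0.9041·(1.35·0.4274 − 0.9041·0.5095)]
  = 12.7 / 2.1866 = 5.808 m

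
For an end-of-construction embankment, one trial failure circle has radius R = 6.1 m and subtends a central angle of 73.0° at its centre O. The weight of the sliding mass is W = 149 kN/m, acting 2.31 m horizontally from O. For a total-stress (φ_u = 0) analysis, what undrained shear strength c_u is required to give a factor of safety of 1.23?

FS = c_u·L_a·R / (W·d), so c_u = FS·W·d / (L_a·R).
Arc length L_a = R·θ = 6.1·(73.0°·π/180) = 6.1·1.2741 = 7.77 m
c_u = 1.23·149·2.31 / (7.77·6.1) = 423.4 / 47.41 = 8.93 kPa

c_u = 8.9 kPa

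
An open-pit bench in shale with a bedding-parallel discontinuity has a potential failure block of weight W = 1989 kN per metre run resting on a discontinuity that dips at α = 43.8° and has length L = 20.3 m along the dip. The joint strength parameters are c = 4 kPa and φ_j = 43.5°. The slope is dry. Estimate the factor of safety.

Resolving the block weight along and normal to the plane and applying the Mohr–Coulomb strength on the joint:
N' = W cosα = 1989·cos43.8° = 1435.6 kN/m
Driving force T = W sinα = 1989·sin43.8° = 1376.7 kN/m
Resisting force R = c·L + N'·tanφ_j = 4·20.3 + 1435.6·tan43.5° = 81.2 + 1362.3 = 1443.5 kN/m
FS = R / T = 1443.5 / 1376.7 = 1.049

FS = 1.05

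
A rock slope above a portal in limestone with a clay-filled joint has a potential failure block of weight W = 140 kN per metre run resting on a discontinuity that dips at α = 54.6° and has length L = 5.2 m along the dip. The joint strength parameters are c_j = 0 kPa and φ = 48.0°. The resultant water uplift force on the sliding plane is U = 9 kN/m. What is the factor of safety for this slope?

FS = 0.70

Resolving the block weight along and normal to the plane and applying the Mohr–Coulomb strength on the joint:
N' = W cosα − U = 140·cos54.6° − 9 = 72.1 kN/m
Driving force T = W sinα = 140·sin54.6° = 114.1 kN/m
Resisting force R = c_j·L + N'·tanφ = 0·5.2 + 72.1·tan48.0° = 0.0 + 80.1 = 80.1 kN/m
FS = R / T = 80.1 / 114.1 = 0.702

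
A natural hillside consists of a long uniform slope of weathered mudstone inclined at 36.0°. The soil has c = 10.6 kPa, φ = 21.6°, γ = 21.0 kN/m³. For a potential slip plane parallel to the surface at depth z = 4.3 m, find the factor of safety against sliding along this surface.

For an infinite slope with a slip plane parallel to the surface (no pore pressure): FS = [c + γz cos²β tanφ] / [γz sinβ cosβ].
γz = 21.0·4.3 = 90.30 kN/m²
Numerator = 10.6 + 90.30·cos²36.0°·tan21.6° = 10.6 + 90.30·0.6545·0.3959 = 34.000 kPa
Denominator = 90.30·sin36.0°·cos36.0° = 90.30·0.5878·0.8090 = 42.940 kPa
FS = 34.000 / 42.940 = 0.792

FS = 0.79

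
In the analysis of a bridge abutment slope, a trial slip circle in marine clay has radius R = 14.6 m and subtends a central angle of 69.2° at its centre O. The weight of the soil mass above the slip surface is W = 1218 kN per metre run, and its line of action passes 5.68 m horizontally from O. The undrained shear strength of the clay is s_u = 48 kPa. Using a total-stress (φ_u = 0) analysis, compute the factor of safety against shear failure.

Taking moments about the centre O, the resisting moment is provided by the undrained shear strength acting along the arc:
Arc length L_a = R·θ = 14.6·(69.2°·π/180) = 14.6·1.2078 = 17.63 m
M_R = s_u·L_a·R = 48·17.63·14.6 = 12357.5 kN·m/m
M_D = W·d = 1218·5.68 = 6918.2 kN·m/m
FS = M_R / M_D = 12357.5 / 6918.2 = 1.786

FS = 1.79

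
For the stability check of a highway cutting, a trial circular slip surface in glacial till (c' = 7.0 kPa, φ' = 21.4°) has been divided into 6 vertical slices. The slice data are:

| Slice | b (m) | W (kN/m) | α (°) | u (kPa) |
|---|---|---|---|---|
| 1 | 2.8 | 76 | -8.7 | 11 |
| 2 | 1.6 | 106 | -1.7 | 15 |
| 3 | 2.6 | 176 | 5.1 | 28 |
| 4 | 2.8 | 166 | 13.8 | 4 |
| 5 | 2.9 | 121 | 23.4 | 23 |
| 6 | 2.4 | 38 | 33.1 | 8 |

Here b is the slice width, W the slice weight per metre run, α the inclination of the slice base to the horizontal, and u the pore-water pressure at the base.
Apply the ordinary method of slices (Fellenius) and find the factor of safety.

FS = 2.54

Ordinary method of slices: FS = Σ[c'·Δl_i + (W_i cosα_i − u_i·Δl_i)·tanφ'] / Σ W_i sinα_i, with Δl_i = b_i / cosα_i.
Slice 1: Δl = 2.8/cos(-8.7°) = 2.833 m; N'_1 = 76·cos(-8.7°) − 11·2.833 = 44.0; c'Δl = 19.83; W sinα = -11.5
Slice 2: Δl = 1.6/cos(-1.7°) = 1.601 m; N'_2 = 106·cos(-1.7°) − 15·1.601 = 81.9; c'Δl = 11.20; W sinα = -3.1
Slice 3: Δl = 2.6/cos5.1° = 2.610 m; N'_3 = 176·cos5.1° − 28·2.610 = 102.2; c'Δl = 18.27; W sinα = 15.6
Slice 4: Δl = 2.8/cos13.8° = 2.883 m; N'_4 = 166·cos13.8° − 4·2.883 = 149.7; c'Δl = 20.18; W sinα = 39.6
Slice 5: Δl = 2.9/cos23.4° = 3.160 m; N'_5 = 121·cos23.4° − 23·3.160 = 38.4; c'Δl = 22.12; W sinα = 48.1
Slice 6: Δl = 2.4/cos33.1° = 2.865 m; N'_6 = 38·cos33.1° − 8·2.865 = 8.9; c'Δl = 20.05; W sinα = 20.8
Σc'Δl = 111.7 kN/m; ΣN' = 425.1 kN/m; ΣW sinα = 109.4 kN/m
Resisting = 111.7 + 425.1·tan21.4° = 111.7 + 166.6 = 278.3 kN/m
FS = 278.3 / 109.4 = 2.543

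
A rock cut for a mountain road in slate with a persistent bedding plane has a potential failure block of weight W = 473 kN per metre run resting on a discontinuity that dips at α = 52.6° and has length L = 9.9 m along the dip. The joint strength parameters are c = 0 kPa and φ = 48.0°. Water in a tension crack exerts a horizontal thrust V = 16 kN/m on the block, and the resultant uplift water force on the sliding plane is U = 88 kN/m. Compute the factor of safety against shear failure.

FS = 0.54

Resolving the block weight along and normal to the plane and applying the Mohr–Coulomb strength on the joint:
N' = W cosα − U − V sinα = 473·cos52.6° − 88 − 16·sin52.6° = 186.6 kN/m
Driving force T = W sinα + V cosα = 473·sin52.6° + 16·cos52.6° = 385.5 kN/m
Resisting force R = c·L + N'·tanφ = 0·9.9 + 186.6·tan48.0° = 0.0 + 207.2 = 207.2 kN/m
FS = R / T = 207.2 / 385.5 = 0.538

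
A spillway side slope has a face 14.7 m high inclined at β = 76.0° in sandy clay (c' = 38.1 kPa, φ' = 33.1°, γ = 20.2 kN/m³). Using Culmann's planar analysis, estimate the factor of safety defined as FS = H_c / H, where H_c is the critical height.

FS = 1.56

H_c = (4c'/γ) · sinβ cosφ' / [1 − cos(β − φ')]
    = (4·38.1/20.2) · sin76.0°·cos33.1° / [1 − cos42.9°]
    = 7.545 · 0.8128 / 0.2675 = 22.93 m
FS = H_c / H = 22.93 / 14.7 = 1.560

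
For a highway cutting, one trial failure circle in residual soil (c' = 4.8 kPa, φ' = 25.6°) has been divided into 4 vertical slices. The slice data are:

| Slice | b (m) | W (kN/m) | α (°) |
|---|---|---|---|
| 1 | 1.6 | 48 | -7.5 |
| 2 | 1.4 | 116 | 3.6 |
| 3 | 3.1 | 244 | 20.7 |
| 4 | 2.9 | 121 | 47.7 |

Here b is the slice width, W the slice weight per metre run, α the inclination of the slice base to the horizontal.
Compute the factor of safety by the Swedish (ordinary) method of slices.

FS = 1.57

Ordinary method of slices: FS = Σ[c'·Δl_i + (W_i cosα_i)·tanφ'] / Σ W_i sinα_i, with Δl_i = b_i / cosα_i.
Slice 1: Δl = 1.6/cos(-7.5°) = 1.614 m; N'_1 = 48·cos(-7.5°) = 47.6; c'Δl = 7.75; W sinα = -6.3
Slice 2: Δl = 1.4/cos3.6° = 1.403 m; N'_2 = 116·cos3.6° = 115.8; c'Δl = 6.73; W sinα = 7.3
Slice 3: Δl = 3.1/cos20.7° = 3.314 m; N'_3 = 244·cos20.7° = 228.2; c'Δl = 15.91; W sinα = 86.2
Slice 4: Δl = 2.9/cos47.7° = 4.309 m; N'_4 = 121·cos47.7° = 81.4; c'Δl = 20.68; W sinα = 89.5
Σc'Δl = 51.1 kN/m; ΣN' = 473.0 kN/m; ΣW sinα = 176.8 kN/m
Resisting = 51.1 + 473.0·tan25.6° = 51.1 + 226.6 = 277.7 kN/m
FS = 277.7 / 176.8 = 1.571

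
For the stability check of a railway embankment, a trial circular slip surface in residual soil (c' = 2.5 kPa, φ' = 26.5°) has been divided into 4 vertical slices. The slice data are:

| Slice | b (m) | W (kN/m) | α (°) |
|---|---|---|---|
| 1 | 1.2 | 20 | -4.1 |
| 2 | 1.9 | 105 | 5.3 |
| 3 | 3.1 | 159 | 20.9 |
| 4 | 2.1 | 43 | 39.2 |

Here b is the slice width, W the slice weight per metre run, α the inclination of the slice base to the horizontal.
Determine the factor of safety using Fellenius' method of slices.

FS = 1.91

Ordinary method of slices: FS = Σ[c'·Δl_i + (W_i cosα_i)·tanφ'] / Σ W_i sinα_i, with Δl_i = b_i / cosα_i.
Slice 1: Δl = 1.2/cos(-4.1°) = 1.203 m; N'_1 = 20·cos(-4.1°) = 19.9; c'Δl = 3.01; W sinα = -1.4
Slice 2: Δl = 1.9/cos5.3° = 1.908 m; N'_2 = 105·cos5.3° = 104.6; c'Δl = 4.77; W sinα = 9.7
Slice 3: Δl = 3.1/cos20.9° = 3.318 m; N'_3 = 159·cos20.9° = 148.5; c'Δl = 8.30; W sinα = 56.7
Slice 4: Δl = 2.1/cos39.2° = 2.710 m; N'_4 = 43·cos39.2° = 33.3; c'Δl = 6.77; W sinα = 27.2
Σc'Δl = 22.8 kN/m; ΣN' = 306.4 kN/m; ΣW sinα = 92.2 kN/m
Resisting = 22.8 + 306.4·tan26.5° = 22.8 + 152.7 = 175.6 kN/m
FS = 175.6 / 92.2 = 1.905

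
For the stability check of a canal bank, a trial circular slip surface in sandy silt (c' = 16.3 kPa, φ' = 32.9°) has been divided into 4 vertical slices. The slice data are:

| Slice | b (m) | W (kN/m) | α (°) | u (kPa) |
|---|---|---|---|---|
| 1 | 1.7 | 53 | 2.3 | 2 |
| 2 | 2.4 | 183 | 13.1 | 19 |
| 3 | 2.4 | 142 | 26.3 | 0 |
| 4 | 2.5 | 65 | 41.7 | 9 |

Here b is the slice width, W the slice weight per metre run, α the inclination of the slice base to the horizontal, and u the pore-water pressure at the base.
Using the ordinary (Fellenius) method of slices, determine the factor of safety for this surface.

Ordinary method of slices: FS = Σ[c'·Δl_i + (W_i cosα_i − u_i·Δl_i)·tanφ'] / Σ W_i sinα_i, with Δl_i = b_i / cosα_i.
Slice 1: Δl = 1.7/cos2.3° = 1.701 m; N'_1 = 53·cos2.3° − 2·1.701 = 49.6; c'Δl = 27.73; W sinα = 2.1
Slice 2: Δl = 2.4/cos13.1° = 2.464 m; N'_2 = 183·cos13.1° − 19·2.464 = 131.4; c'Δl = 40.17; W sinα = 41.5
Slice 3: Δl = 2.4/cos26.3° = 2.677 m; N'_3 = 142·cos26.3° − 0·2.677 = 127.3; c'Δl = 43.64; W sinα = 62.9
Slice 4: Δl = 2.5/cos41.7° = 3.348 m; N'_4 = 65·cos41.7° − 9·3.348 = 18.4; c'Δl = 54.58; W sinα = 43.2
Σc'Δl = 166.1 kN/m; ΣN' = 326.7 kN/m; ΣW sinα = 149.8 kN/m
Resisting = 166.1 + 326.7·tan32.9° = 166.1 + 211.3 = 377.4 kN/m
FS = 377.4 / 149.8 = 2.520

FS = 2.52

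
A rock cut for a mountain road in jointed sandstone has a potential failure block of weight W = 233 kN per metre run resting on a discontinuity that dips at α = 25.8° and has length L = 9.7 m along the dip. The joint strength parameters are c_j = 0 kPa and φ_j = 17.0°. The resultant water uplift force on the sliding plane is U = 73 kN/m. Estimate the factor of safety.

FS = 0.41

Resolving the block weight along and normal to the plane and applying the Mohr–Coulomb strength on the joint:
N' = W cosα − U = 233·cos25.8° − 73 = 136.8 kN/m
Driving force T = W sinα = 233·sin25.8° = 101.4 kN/m
Resisting force R = c_j·L + N'·tanφ_j = 0·9.7 + 136.8·tan17.0° = 0.0 + 41.8 = 41.8 kN/m
FS = R / T = 41.8 / 101.4 = 0.412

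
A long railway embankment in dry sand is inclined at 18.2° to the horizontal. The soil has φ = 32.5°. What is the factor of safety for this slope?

For a dry cohesionless infinite slope the factor of safety is FS = tanφ / tanβ.
FS = tan32.5° / tan18.2° = 0.6371 / 0.3288 = 1.938

FS = 1.94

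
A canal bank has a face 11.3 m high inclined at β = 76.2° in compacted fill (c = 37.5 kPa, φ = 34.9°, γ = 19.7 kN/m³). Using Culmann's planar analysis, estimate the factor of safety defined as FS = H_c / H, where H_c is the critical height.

H_c = (4c/γ) · sinβ cosφ / [1 − cos(β − φ)]
    = (4·37.5/19.7) · sin76.2°·cos34.9° / [1 − cos41.3°]
    = 7.614 · 0.7965 / 0.2487 = 24.38 m
FS = H_c / H = 24.38 / 11.3 = 2.158

FS = 2.16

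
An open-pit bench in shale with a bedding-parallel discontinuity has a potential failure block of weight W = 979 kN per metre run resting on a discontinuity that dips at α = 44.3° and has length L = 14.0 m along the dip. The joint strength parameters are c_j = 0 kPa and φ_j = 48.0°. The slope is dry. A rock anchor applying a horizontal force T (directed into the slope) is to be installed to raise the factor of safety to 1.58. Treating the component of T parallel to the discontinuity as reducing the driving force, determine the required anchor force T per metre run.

T = 158 kN/m

Resolving forces along and normal to the sliding plane, with the horizontal anchor force T adding T·sinα to the effective normal force and T·cosα acting up the plane against the driving force:
FS = [c_jL + (W cosα + T sinα) tanφ_j] / [W sinα − T cosα]
Without the anchor: N' = 700.7 kN/m, driving T_d = 683.7 kN/m, resisting R = 0·14.0 + 700.7·tan48.0° = 778.2 kN/m, FS = 1.14.
Setting FS = 1.58 and solving for T:
1.58·(683.7 − T cos44.3°) = 778.2 + T sin44.3°·tan48.0°
T·(sin44.3°·tan48.0° + 1.58·cos44.3°) = 1.58·683.7 − 778.2
T·(0.6984·1.1106 + 1.58·0.7157) = 1080.3 − 778.2 = 302.2
T·1.9065 = 302.2
T = 158.5 kN/m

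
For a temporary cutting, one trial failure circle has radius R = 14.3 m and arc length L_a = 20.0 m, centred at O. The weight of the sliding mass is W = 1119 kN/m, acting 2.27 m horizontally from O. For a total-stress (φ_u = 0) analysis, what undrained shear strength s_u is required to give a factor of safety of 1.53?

s_u = 13.6 kPa

FS = s_u·L_a·R / (W·d), so s_u = FS·W·d / (L_a·R).
s_u = 1.53·1119·2.27 / (20.00·14.3) = 3886.4 / 286.00 = 13.59 kPa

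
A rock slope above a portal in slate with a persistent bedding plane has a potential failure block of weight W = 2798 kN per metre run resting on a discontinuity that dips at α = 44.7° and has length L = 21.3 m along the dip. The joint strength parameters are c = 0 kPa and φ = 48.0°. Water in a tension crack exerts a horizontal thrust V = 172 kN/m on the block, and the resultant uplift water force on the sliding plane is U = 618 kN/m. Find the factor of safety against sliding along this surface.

Resolving the block weight along and normal to the plane and applying the Mohr–Coulomb strength on the joint:
N' = W cosα − U − V sinα = 2798·cos44.7° − 618 − 172·sin44.7° = 1249.8 kN/m
Driving force T = W sinα + V cosα = 2798·sin44.7° + 172·cos44.7° = 2090.4 kN/m
Resisting force R = c·L + N'·tanφ = 0·21.3 + 1249.8·tan48.0° = 0.0 + 1388.1 = 1388.1 kN/m
FS = R / T = 1388.1 / 2090.4 = 0.664

FS = 0.66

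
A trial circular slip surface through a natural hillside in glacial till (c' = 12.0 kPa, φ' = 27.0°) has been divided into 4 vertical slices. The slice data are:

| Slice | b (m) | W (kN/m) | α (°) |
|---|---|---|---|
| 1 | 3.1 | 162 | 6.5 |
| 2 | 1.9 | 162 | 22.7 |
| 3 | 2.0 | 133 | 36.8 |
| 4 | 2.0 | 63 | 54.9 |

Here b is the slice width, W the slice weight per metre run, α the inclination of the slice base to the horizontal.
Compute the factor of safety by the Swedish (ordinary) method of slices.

FS = 1.72

Ordinary method of slices: FS = Σ[c'·Δl_i + (W_i cosα_i)·tanφ'] / Σ W_i sinα_i, with Δl_i = b_i / cosα_i.
Slice 1: Δl = 3.1/cos6.5° = 3.120 m; N'_1 = 162·cos6.5° = 161.0; c'Δl = 37.44; W sinα = 18.3
Slice 2: Δl = 1.9/cos22.7° = 2.060 m; N'_2 = 162·cos22.7° = 149.5; c'Δl = 24.71; W sinα = 62.5
Slice 3: Δl = 2.0/cos36.8° = 2.498 m; N'_3 = 133·cos36.8° = 106.5; c'Δl = 29.97; W sinα = 79.7
Slice 4: Δl = 2.0/cos54.9° = 3.478 m; N'_4 = 63·cos54.9° = 36.2; c'Δl = 41.74; W sinα = 51.5
Σc'Δl = 133.9 kN/m; ΣN' = 453.1 kN/m; ΣW sinα = 212.1 kN/m
Resisting = 133.9 + 453.1·tan27.0° = 133.9 + 230.9 = 364.7 kN/m
FS = 364.7 / 212.1 = 1.720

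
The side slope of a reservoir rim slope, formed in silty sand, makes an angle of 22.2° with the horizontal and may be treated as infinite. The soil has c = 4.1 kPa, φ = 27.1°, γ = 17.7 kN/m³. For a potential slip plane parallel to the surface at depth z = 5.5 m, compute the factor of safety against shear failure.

For an infinite slope with a slip plane parallel to the surface (no pore pressure): FS = [c + γz cos²β tanφ] / [γz sinβ cosβ].
γz = 17.7·5.5 = 97.35 kN/m²
Numerator = 4.1 + 97.35·cos²22.2°·tan27.1° = 4.1 + 97.35·0.8572·0.5117 = 46.805 kPa
Denominator = 97.35·sin22.2°·cos22.2° = 97.35·0.3778·0.9259 = 34.056 kPa
FS = 46.805 / 34.056 = 1.374

FS = 1.37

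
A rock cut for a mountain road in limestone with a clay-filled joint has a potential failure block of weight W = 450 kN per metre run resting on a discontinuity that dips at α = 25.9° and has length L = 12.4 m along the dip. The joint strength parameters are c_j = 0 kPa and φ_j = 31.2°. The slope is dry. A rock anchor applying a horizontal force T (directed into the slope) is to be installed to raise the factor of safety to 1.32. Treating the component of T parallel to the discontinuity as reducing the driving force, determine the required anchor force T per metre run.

Resolving forces along and normal to the sliding plane, with the horizontal anchor force T adding T·sinα to the effective normal force and T·cosα acting up the plane against the driving force:
FS = [c_jL + (W cosα + T sinα) tanφ_j] / [W sinα − T cosα]
Without the anchor: N' = 404.8 kN/m, driving T_d = 196.6 kN/m, resisting R = 0·12.4 + 404.8·tan31.2° = 245.2 kN/m, FS = 1.25.
Setting FS = 1.32 and solving for T:
1.32·(196.6 − T cos25.9°) = 245.2 + T sin25.9°·tan31.2°
T·(sin25.9°·tan31.2° + 1.32·cos25.9°) = 1.32·196.6 − 245.2
T·(0.4368·0.6056 + 1.32·0.8996) = 259.5 − 245.2 = 14.3
T·1.4520 = 14.3
T = 9.9 kN/m

T = 10 kN/m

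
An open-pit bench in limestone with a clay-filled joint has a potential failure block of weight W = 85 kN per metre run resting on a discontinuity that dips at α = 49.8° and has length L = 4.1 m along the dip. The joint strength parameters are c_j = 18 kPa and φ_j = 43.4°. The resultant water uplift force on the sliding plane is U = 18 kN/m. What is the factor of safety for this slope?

FS = 1.67

Resolving the block weight along and normal to the plane and applying the Mohr–Coulomb strength on the joint:
N' = W cosα − U = 85·cos49.8° − 18 = 36.9 kN/m
Driving force T = W sinα = 85·sin49.8° = 64.9 kN/m
Resisting force R = c_j·L + N'·tanφ_j = 18·4.1 + 36.9·tan43.4° = 73.8 + 34.9 = 108.7 kN/m
FS = R / T = 108.7 / 64.9 = 1.674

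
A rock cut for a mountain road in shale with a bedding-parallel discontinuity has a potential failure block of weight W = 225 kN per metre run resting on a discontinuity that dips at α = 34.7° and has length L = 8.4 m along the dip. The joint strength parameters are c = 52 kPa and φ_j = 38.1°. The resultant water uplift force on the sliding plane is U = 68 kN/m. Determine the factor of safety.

Resolving the block weight along and normal to the plane and applying the Mohr–Coulomb strength on the joint:
N' = W cosα − U = 225·cos34.7° − 68 = 117.0 kN/m
Driving force T = W sinα = 225·sin34.7° = 128.1 kN/m
Resisting force R = c·L + N'·tanφ_j = 52·8.4 + 117.0·tan38.1° = 436.8 + 91.7 = 528.5 kN/m
FS = R / T = 528.5 / 128.1 = 4.126

FS = 4.13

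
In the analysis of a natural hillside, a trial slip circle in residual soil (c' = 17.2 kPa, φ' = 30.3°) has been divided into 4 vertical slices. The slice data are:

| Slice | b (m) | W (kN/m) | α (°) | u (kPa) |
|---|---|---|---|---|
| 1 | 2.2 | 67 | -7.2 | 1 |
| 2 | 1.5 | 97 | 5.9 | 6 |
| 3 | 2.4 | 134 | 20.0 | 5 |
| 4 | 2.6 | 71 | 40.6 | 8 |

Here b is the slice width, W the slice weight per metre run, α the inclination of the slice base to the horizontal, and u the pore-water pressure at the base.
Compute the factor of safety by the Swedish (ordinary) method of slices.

FS = 3.60

Ordinary method of slices: FS = Σ[c'·Δl_i + (W_i cosα_i − u_i·Δl_i)·tanφ'] / Σ W_i sinα_i, with Δl_i = b_i / cosα_i.
Slice 1: Δl = 2.2/cos(-7.2°) = 2.217 m; N'_1 = 67·cos(-7.2°) − 1·2.217 = 64.3; c'Δl = 38.14; W sinα = -8.4
Slice 2: Δl = 1.5/cos5.9° = 1.508 m; N'_2 = 97·cos5.9° − 6·1.508 = 87.4; c'Δl = 25.94; W sinα = 10.0
Slice 3: Δl = 2.4/cos20.0° = 2.554 m; N'_3 = 134·cos20.0° − 5·2.554 = 113.1; c'Δl = 43.93; W sinα = 45.8
Slice 4: Δl = 2.6/cos40.6° = 3.424 m; N'_4 = 71·cos40.6° − 8·3.424 = 26.5; c'Δl = 58.90; W sinα = 46.2
Σc'Δl = 166.9 kN/m; ΣN' = 291.4 kN/m; ΣW sinα = 93.6 kN/m
Resisting = 166.9 + 291.4·tan30.3° = 166.9 + 170.3 = 337.2 kN/m
FS = 337.2 / 93.6 = 3.602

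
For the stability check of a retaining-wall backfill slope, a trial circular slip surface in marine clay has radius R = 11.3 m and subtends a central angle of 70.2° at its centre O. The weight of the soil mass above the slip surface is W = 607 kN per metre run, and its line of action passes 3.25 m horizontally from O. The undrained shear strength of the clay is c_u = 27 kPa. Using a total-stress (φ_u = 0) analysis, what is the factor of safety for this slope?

FS = 2.14

Taking moments about the centre O, the resisting moment is provided by the undrained shear strength acting along the arc:
Arc length L_a = R·θ = 11.3·(70.2°·π/180) = 11.3·1.2252 = 13.84 m
M_R = c_u·L_a·R = 27·13.84·11.3 = 4224.1 kN·m/m
M_D = W·d = 607·3.25 = 1972.8 kN·m/m
FS = M_R / M_D = 4224.1 / 1972.8 = 2.141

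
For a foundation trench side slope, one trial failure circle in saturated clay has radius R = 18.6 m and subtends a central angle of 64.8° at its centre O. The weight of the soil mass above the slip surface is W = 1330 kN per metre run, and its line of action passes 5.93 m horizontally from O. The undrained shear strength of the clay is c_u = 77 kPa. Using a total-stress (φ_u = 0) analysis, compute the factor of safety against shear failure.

Taking moments about the centre O, the resisting moment is provided by the undrained shear strength acting along the arc:
Arc length L_a = R·θ = 18.6·(64.8°·π/180) = 18.6·1.1310 = 21.04 m
M_R = c_u·L_a·R = 77·21.04·18.6 = 30127.9 kN·m/m
M_D = W·d = 1330·5.93 = 7886.9 kN·m/m
FS = M_R / M_D = 30127.9 / 7886.9 = 3.820

FS = 3.82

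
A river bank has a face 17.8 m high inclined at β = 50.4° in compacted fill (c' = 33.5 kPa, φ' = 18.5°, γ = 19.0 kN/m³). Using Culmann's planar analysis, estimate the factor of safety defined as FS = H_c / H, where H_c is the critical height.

H_c = (4c'/γ) · sinβ cosφ' / [1 − cos(β − φ')]
    = (4·33.5/19.0) · sin50.4°·cos18.5° / [1 − cos31.9°]
    = 7.053 · 0.7307 / 0.1510 = 34.12 m
FS = H_c / H = 34.12 / 17.8 = 1.917

FS = 1.92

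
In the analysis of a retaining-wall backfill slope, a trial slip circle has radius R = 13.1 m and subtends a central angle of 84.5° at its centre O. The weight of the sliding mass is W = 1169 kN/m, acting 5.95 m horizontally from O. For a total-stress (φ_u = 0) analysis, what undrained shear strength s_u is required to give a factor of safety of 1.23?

FS = s_u·L_a·R / (W·d), so s_u = FS·W·d / (L_a·R).
Arc length L_a = R·θ = 13.1·(84.5°·π/180) = 13.1·1.4748 = 19.32 m
s_u = 1.23·1169·5.95 / (19.32·13.1) = 8555.3 / 253.09 = 33.80 kPa

s_u = 33.8 kPa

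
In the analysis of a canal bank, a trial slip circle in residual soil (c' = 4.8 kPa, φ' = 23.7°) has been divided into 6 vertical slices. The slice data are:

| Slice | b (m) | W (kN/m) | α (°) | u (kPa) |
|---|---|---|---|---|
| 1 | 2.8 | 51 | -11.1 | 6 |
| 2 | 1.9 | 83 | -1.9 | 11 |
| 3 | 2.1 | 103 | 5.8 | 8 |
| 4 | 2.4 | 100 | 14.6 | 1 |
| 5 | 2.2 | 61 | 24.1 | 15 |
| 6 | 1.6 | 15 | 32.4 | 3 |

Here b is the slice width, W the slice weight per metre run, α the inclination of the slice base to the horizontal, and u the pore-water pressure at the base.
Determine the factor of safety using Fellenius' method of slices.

FS = 3.53

Ordinary method of slices: FS = Σ[c'·Δl_i + (W_i cosα_i − u_i·Δl_i)·tanφ'] / Σ W_i sinα_i, with Δl_i = b_i / cosα_i.
Slice 1: Δl = 2.8/cos(-11.1°) = 2.853 m; N'_1 = 51·cos(-11.1°) − 6·2.853 = 32.9; c'Δl = 13.70; W sinα = -9.8
Slice 2: Δl = 1.9/cos(-1.9°) = 1.901 m; N'_2 = 83·cos(-1.9°) − 11·1.901 = 62.0; c'Δl = 9.13; W sinα = -2.8
Slice 3: Δl = 2.1/cos5.8° = 2.111 m; N'_3 = 103·cos5.8° − 8·2.111 = 85.6; c'Δl = 10.13; W sinα = 10.4
Slice 4: Δl = 2.4/cos14.6° = 2.480 m; N'_4 = 100·cos14.6° − 1·2.480 = 94.3; c'Δl = 11.90; W sinα = 25.2
Slice 5: Δl = 2.2/cos24.1° = 2.410 m; N'_5 = 61·cos24.1° − 15·2.410 = 19.5; c'Δl = 11.57; W sinα = 24.9
Slice 6: Δl = 1.6/cos32.4° = 1.895 m; N'_6 = 15·cos32.4° − 3·1.895 = 7.0; c'Δl = 9.10; W sinα = 8.0
Σc'Δl = 65.5 kN/m; ΣN' = 301.4 kN/m; ΣW sinα = 56.0 kN/m
Resisting = 65.5 + 301.4·tan23.7° = 65.5 + 132.3 = 197.8 kN/m
FS = 197.8 / 56.0 = 3.533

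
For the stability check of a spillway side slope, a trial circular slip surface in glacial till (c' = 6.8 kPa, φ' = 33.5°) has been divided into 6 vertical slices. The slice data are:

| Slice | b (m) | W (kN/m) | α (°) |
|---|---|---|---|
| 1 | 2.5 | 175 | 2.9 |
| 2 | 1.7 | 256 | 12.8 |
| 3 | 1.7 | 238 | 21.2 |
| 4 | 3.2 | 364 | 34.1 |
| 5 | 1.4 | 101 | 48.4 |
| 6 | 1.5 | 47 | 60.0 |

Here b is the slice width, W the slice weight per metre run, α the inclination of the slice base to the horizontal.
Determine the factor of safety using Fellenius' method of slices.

Ordinary method of slices: FS = Σ[c'·Δl_i + (W_i cosα_i)·tanφ'] / Σ W_i sinα_i, with Δl_i = b_i / cosα_i.
Slice 1: Δl = 2.5/cos2.9° = 2.503 m; N'_1 = 175·cos2.9° = 174.8; c'Δl = 17.02; W sinα = 8.9
Slice 2: Δl = 1.7/cos12.8° = 1.743 m; N'_2 = 256·cos12.8° = 249.6; c'Δl = 11.85; W sinα = 56.7
Slice 3: Δl = 1.7/cos21.2° = 1.823 m; N'_3 = 238·cos21.2° = 221.9; c'Δl = 12.40; W sinα = 86.1
Slice 4: Δl = 3.2/cos34.1° = 3.864 m; N'_4 = 364·cos34.1° = 301.4; c'Δl = 26.28; W sinα = 204.1
Slice 5: Δl = 1.4/cos48.4° = 2.109 m; N'_5 = 101·cos48.4° = 67.1; c'Δl = 14.34; W sinα = 75.5
Slice 6: Δl = 1.5/cos60.0° = 3.000 m; N'_6 = 47·cos60.0° = 23.5; c'Δl = 20.40; W sinα = 40.7
Σc'Δl = 102.3 kN/m; ΣN' = 1038.3 kN/m; ΣW sinα = 471.9 kN/m
Resisting = 102.3 + 1038.3·tan33.5° = 102.3 + 687.2 = 789.5 kN/m
FS = 789.5 / 471.9 = 1.673

FS = 1.67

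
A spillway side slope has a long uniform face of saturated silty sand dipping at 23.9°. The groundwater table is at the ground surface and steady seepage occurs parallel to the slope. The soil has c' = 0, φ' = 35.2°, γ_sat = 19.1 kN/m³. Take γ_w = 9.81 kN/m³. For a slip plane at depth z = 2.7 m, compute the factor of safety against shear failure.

FS = 0.77

With seepage parallel to the slope and the water table at the surface, the effective normal stress on the slip plane uses the buoyant unit weight γ' = γ_sat − γ_w while the driving shear stress uses γ_sat:
FS = [c' + γ' z cos²β tanφ'] / [γ_sat z sinβ cosβ]
(For c' = 0 this reduces to FS = (γ'/γ_sat)·tanφ'/tanβ.)
γ' = 19.1 − 9.81 = 9.29 kN/m³
Numerator = 0.0 + 9.29·2.7·cos²23.9°·tan35.2° = 0.0 + 9.29·2.7·0.8359·0.7054 = 14.790 kPa
Denominator = 19.1·2.7·sin23.9°·cos23.9° = 19.1·2.7·0.4051·0.9143 = 19.102 kPa
FS = 14.790 / 19.102 = 0.774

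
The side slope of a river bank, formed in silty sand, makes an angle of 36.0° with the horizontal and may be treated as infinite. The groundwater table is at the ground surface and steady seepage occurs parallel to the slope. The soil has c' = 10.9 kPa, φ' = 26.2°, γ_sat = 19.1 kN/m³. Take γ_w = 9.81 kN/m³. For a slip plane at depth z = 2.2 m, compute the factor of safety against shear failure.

FS = 0.87

With seepage parallel to the slope and the water table at the surface, the effective normal stress on the slip plane uses the buoyant unit weight γ' = γ_sat − γ_w while the driving shear stress uses γ_sat:
FS = [c' + γ' z cos²β tanφ'] / [γ_sat z sinβ cosβ]
γ' = 19.1 − 9.81 = 9.29 kN/m³
Numerator = 10.9 + 9.29·2.2·cos²36.0°·tan26.2° = 10.9 + 9.29·2.2·0.6545·0.4921 = 17.482 kPa
Denominator = 19.1·2.2·sin36.0°·cos36.0° = 19.1·2.2·0.5878·0.8090 = 19.982 kPa
FS = 17.482 / 19.982 = 0.875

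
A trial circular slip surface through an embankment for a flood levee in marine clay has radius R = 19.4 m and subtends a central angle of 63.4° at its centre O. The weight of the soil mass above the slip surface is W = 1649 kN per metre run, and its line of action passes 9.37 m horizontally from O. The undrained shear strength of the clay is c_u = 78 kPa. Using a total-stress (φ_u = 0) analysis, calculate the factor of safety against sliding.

FS = 2.10

Taking moments about the centre O, the resisting moment is provided by the undrained shear strength acting along the arc:
Arc length L_a = R·θ = 19.4·(63.4°·π/180) = 19.4·1.1065 = 21.47 m
M_R = c_u·L_a·R = 78·21.47·19.4 = 32483.6 kN·m/m
M_D = W·d = 1649·9.37 = 15451.1 kN·m/m
FS = M_R / M_D = 32483.6 / 15451.1 = 2.102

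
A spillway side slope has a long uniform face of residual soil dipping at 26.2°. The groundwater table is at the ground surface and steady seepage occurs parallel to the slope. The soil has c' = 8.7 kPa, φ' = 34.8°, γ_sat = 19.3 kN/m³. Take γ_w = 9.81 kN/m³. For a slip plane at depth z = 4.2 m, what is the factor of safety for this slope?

FS = 0.97

With seepage parallel to the slope and the water table at the surface, the effective normal stress on the slip plane uses the buoyant unit weight γ' = γ_sat − γ_w while the driving shear stress uses γ_sat:
FS = [c' + γ' z cos²β tanφ'] / [γ_sat z sinβ cosβ]
γ' = 19.3 − 9.81 = 9.49 kN/m³
Numerator = 8.7 + 9.49·4.2·cos²26.2°·tan34.8° = 8.7 + 9.49·4.2·0.8051·0.6950 = 31.002 kPa
Denominator = 19.3·4.2·sin26.2°·cos26.2° = 19.3·4.2·0.4415·0.8973 = 32.111 kPa
FS = 31.002 / 32.111 = 0.965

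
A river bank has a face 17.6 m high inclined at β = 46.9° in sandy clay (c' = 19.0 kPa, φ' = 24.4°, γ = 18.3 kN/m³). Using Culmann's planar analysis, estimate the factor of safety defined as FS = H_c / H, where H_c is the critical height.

H_c = (4c'/γ) · sinβ cosφ' / [1 − cos(β − φ')]
    = (4·19.0/18.3) · sin46.9°·cos24.4° / [1 − cos22.5°]
    = 4.153 · 0.6649 / 0.0761 = 36.28 m
FS = H_c / H = 36.28 / 17.6 = 2.061

FS = 2.06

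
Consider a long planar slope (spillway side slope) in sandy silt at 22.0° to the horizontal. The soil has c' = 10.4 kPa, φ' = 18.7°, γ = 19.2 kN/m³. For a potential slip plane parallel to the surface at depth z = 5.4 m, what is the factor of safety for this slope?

For an infinite slope with a slip plane parallel to the surface (no pore pressure): FS = [c' + γz cos²β tanφ'] / [γz sinβ cosβ].
γz = 19.2·5.4 = 103.68 kN/m²
Numerator = 10.4 + 103.68·cos²22.0°·tan18.7° = 10.4 + 103.68·0.8597·0.3385 = 40.569 kPa
Denominator = 103.68·sin22.0°·cos22.0° = 103.68·0.3746·0.9272 = 36.011 kPa
FS = 40.569 / 36.011 = 1.127

FS = 1.13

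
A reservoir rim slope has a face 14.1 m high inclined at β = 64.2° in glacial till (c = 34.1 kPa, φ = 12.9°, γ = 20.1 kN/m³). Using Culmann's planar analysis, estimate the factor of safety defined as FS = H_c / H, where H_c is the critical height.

H_c = (4c/γ) · sinβ cosφ / [1 − cos(β − φ)]
    = (4·34.1/20.1) · sin64.2°·cos12.9° / [1 − cos51.3°]
    = 6.786 · 0.8776 / 0.3748 = 15.89 m
FS = H_c / H = 15.89 / 14.1 = 1.127

FS = 1.13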